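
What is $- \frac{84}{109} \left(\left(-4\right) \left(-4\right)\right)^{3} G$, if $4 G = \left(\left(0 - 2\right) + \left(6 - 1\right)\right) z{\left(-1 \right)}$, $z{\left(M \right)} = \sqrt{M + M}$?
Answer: $- \frac{258048 i \sqrt{2}}{109} \approx - 3348.0 i$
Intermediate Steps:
$z{\left(M \right)} = \sqrt{2} \sqrt{M}$ ($z{\left(M \right)} = \sqrt{2 M} = \sqrt{2} \sqrt{M}$)
$G = \frac{3 i \sqrt{2}}{4}$ ($G = \frac{\left(\left(0 - 2\right) + \left(6 - 1\right)\right) \sqrt{2} \sqrt{-1}}{4} = \frac{\left(-2 + 5\right) \sqrt{2} i}{4} = \frac{3 i \sqrt{2}}{4} \approx 1.0607 i$)
$- \frac{84}{109} \left(\left(-4\right) \left(-4\right)\right)^{3} G = - \frac{84}{109} \left(\left(-4\right) \left(-4\right)\right)^{3} \frac{3 i \sqrt{2}}{4} = \left(-84\right) \frac{1}{109} \cdot 16^{3} \frac{3 i \sqrt{2}}{4} = \left(- \frac{84}{109}\right) 4096 \frac{3 i \sqrt{2}}{4} = - \frac{344064 \frac{3 i \sqrt{2}}{4}}{109} = - \frac{258048 i \sqrt{2}}{109}$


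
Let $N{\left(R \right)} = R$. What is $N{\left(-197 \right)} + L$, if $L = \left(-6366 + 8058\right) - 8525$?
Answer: $-7030$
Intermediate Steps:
$L = -6833$ ($L = 1692 - 8525 = -6833$)
$N{\left(-197 \right)} + L = -197 - 6833 = -7030$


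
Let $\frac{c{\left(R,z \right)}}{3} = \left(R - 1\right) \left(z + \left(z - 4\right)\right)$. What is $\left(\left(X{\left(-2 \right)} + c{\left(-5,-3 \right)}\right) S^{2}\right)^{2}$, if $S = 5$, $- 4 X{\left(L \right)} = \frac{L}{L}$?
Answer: $\frac{323100625}{16} \approx 2.0194 \cdot 10^{7}$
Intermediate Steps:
$X{\left(L \right)} = - \frac{1}{4}$ ($X{\left(L \right)} = - \frac{L \frac{1}{L}}{4} = \left(- \frac{1}{4}\right) 1 = - \frac{1}{4}$)
$c{\left(R,z \right)} = 3 \left(-1 + R\right) \left(-4 + 2 z\right)$ ($c{\left(R,z \right)} = 3 \left(R - 1\right) \left(z + \left(z - 4\right)\right) = 3 \left(-1 + R\right) \left(z + \left(-4 + z\right)\right) = 3 \left(-1 + R\right) \left(-4 + 2 z\right)$)
$\left(\left(X{\left(-2 \right)} + c{\left(-5,-3 \right)}\right) S^{2}\right)^{2} = \left(\left(- \frac{1}{4} + \left(12 - -60 - -18 + 6 \left(-5\right) \left(-3\right)\right)\right) 5^{2}\right)^{2} = \left(\left(- \frac{1}{4} + \left(12 + 60 + 18 + 90\right)\right) 25\right)^{2} = \left(\left(- \frac{1}{4} + 180\right) 25\right)^{2} = \left(\frac{719}{4} \cdot 25\right)^{2} = \left(\frac{17975}{4}\right)^{2} = \frac{323100625}{16}$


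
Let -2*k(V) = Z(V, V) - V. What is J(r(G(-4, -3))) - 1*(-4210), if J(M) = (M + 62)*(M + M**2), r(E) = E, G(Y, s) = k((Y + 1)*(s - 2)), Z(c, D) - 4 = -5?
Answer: 9250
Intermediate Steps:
Z(c, D) = -1 (Z(c, D) = 4 - 5 = -1)
k(V) = 1/2 + V/2 (k(V) = -(-1 - V)/2 = 1/2 + V/2)
G(Y, s) = 1/2 + (1 + Y)*(-2 + s)/2 (G(Y, s) = 1/2 + ((Y + 1)*(s - 2))/2 = 1/2 + ((1 + Y)*(-2 + s))/2 = 1/2 + (1 + Y)*(-2 + s)/2)
J(M) = (62 + M)*(M + M**2)
J(r(G(-4, -3))) - 1*(-4210) = (-1/2 + (1/2)*(-3) - 1*(-4) + (1/2)*(-4)*(-3))*(62 + (-1/2 + (1/2)*(-3) - 1*(-4) + (1/2)*(-4)*(-3))**2 + 63*(-1/2 + (1/2)*(-3) - 1*(-4) + (1/2)*(-4)*(-3))) - 1*(-4210) = (-1/2 - 3/2 + 4 + 6)*(62 + (-1/2 - 3/2 + 4 + 6)**2 + 63*(-1/2 - 3/2 + 4 + 6)) + 4210 = 8*(62 + 8**2 + 63*8) + 4210 = 8*(62 + 64 + 504) + 4210 = 8*630 + 4210 = 5040 + 4210 = 9250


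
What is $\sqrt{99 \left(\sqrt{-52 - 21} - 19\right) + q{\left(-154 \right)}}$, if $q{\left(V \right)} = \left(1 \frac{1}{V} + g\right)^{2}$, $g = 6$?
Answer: $\frac{\sqrt{-43757867 + 2347884 i \sqrt{73}}}{154} \approx 9.6085 + 44.016 i$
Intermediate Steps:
$q{\left(V \right)} = \left(6 + \frac{1}{V}\right)^{2}$ ($q{\left(V \right)} = \left(1 \frac{1}{V} + 6\right)^{2} = \left(\frac{1}{V} + 6\right)^{2} = \left(6 + \frac{1}{V}\right)^{2}$)
$\sqrt{99 \left(\sqrt{-52 - 21} - 19\right) + q{\left(-154 \right)}} = \sqrt{99 \left(\sqrt{-52 - 21} - 19\right) + \frac{\left(1 + 6 \left(-154\right)\right)^{2}}{23716}} = \sqrt{99 \left(\sqrt{-73} - 19\right) + \frac{\left(1 - 924\right)^{2}}{23716}} = \sqrt{99 \left(i \sqrt{73} - 19\right) + \frac{\left(-923\right)^{2}}{23716}} = \sqrt{99 \left(-19 + i \sqrt{73}\right) + \frac{1}{23716} \cdot 851929} = \sqrt{\left(-1881 + 99 i \sqrt{73}\right) + \frac{851929}{23716}} = \sqrt{- \frac{43757867}{23716} + 99 i \sqrt{73}}$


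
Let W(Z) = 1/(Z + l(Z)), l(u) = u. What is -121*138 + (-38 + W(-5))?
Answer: -167361/10 ≈ -16736.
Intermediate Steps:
W(Z) = 1/(2*Z) (W(Z) = 1/(Z + Z) = 1/(2*Z))
-121*138 + (-38 + W(-5)) = -121*138 + (-38 + (½)/(-5)) = -16698 + (-38 + (½)*(-⅕)) = -16698 + (-38 - ⅒) = -16698 - 381/10 = -167361/10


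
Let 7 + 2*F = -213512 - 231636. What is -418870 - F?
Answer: -392585/2 ≈ -1.9629e+5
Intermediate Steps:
F = -445155/2 (F = -7/2 + (-213512 - 231636)/2 = -7/2 + (1/2)*(-445148) = -7/2 - 222574 = -445155/2 ≈ -2.2258e+5)
-418870 - F = -418870 - 1*(-445155/2) = -418870 + 445155/2 = -392585/2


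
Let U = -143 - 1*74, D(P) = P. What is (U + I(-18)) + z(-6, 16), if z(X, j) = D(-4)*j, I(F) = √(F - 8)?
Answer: -281 + I*√26 ≈ -281.0 + 5.099*I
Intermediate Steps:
I(F) = √(-8 + F)
z(X, j) = -4*j
U = -217 (U = -143 - 74 = -217)
(U + I(-18)) + z(-6, 16) = (-217 + √(-8 - 18)) - 4*16 = (-217 + √(-26)) - 64 = (-217 + I*√26) - 64 = -281 + I*√26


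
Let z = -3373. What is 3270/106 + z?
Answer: -177134/53 ≈ -3342.2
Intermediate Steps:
3270/106 + z = 3270/106 - 3373 = 3270*(1/106) - 3373 = 1635/53 - 3373 = -177134/53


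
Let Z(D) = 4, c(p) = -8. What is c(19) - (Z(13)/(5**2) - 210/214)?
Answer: -19203/2675 ≈ -7.1787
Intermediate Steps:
c(19) - (Z(13)/(5**2) - 210/214) = -8 - (4/(5**2) - 210/214) = -8 - (4/25 - 210*1/214) = -8 - (4*(1/25) - 105/107) = -8 - (4/25 - 105/107) = -8 - 1*(-2197/2675) = -8 + 2197/2675 = -19203/2675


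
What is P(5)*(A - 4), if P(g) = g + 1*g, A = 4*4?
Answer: 120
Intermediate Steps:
A = 16
P(g) = 2*g (P(g) = g + g = 2*g)
P(5)*(A - 4) = (2*5)*(16 - 4) = 10*12 = 120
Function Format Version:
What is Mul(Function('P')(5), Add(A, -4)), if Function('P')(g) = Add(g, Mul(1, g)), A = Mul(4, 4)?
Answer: 120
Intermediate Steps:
A = 16
Function('P')(g) = Mul(2, g) (Function('P')(g) = Add(g, g) = Mul(2, g))
Mul(Function('P')(5), Add(A, -4)) = Mul(Mul(2, 5), Add(16, -4)) = Mul(10, 12) = 120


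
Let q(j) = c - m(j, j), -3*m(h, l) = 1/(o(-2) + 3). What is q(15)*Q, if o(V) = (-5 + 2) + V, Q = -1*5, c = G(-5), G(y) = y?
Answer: 155/6 ≈ 25.833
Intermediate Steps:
c = -5
Q = -5
o(V) = -3 + V
m(h, l) = 1/6 (m(h, l) = -1/(3*((-3 - 2) + 3)) = -1/(3*(-5 + 3)) = -1/3/(-2) = -1/3*(-1/2) = 1/6)
q(j) = -31/6 (q(j) = -5 - 1*1/6 = -5 - 1/6 = -31/6)
q(15)*Q = -31/6*(-5) = 155/6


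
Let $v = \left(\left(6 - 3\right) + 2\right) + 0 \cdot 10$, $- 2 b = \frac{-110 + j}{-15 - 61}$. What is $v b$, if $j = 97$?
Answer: $- \frac{65}{152} \approx -0.42763$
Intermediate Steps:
$b = - \frac{13}{152}$ ($b = - \frac{\left(-110 + 97\right) \frac{1}{-15 - 61}}{2} = - \frac{\left(-13\right) \frac{1}{-76}}{2} = - \frac{\left(-13\right) \left(- \frac{1}{76}\right)}{2} = \left(- \frac{1}{2}\right) \frac{13}{76} = - \frac{13}{152} \approx -0.085526$)
$v = 5$ ($v = \left(3 + 2\right) + 0 = 5 + 0 = 5$)
$v b = 5 \left(- \frac{13}{152}\right) = - \frac{65}{152}$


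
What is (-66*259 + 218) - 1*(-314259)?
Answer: 297383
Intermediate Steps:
(-66*259 + 218) - 1*(-314259) = (-17094 + 218) + 314259 = -16876 + 314259 = 297383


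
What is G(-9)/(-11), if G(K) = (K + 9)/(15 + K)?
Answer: 0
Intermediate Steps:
G(K) = (9 + K)/(15 + K)
G(-9)/(-11) = ((9 - 9)/(15 - 9))/(-11) = (0/6)*(-1/11) = ((1/6)*0)*(-1/11) = 0*(-1/11) = 0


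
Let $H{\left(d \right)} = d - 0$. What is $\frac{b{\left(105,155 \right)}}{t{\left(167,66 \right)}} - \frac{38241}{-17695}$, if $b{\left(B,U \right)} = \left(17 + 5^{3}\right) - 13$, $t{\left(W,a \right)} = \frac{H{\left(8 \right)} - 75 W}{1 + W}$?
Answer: $\frac{95176557}{221488315} \approx 0.42971$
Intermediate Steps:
$H{\left(d \right)} = d$ ($H{\left(d \right)} = d + 0 = d$)
$t{\left(W,a \right)} = \frac{8 - 75 W}{1 + W}$
$b{\left(B,U \right)} = 129$ ($b{\left(B,U \right)} = \left(17 + 125\right) - 13 = 142 - 13 = 129$)
$\frac{b{\left(105,155 \right)}}{t{\left(167,66 \right)}} - \frac{38241}{-17695} = \frac{129}{\frac{1}{1 + 167} \left(8 - 12525\right)} - \frac{38241}{-17695} = \frac{129}{\frac{1}{168} \left(8 - 12525\right)} - - \frac{38241}{17695} = \frac{129}{\frac{1}{168} \left(-12517\right)} + \frac{38241}{17695} = \frac{129}{- \frac{12517}{168}} + \frac{38241}{17695} = 129 \left(- \frac{168}{12517}\right) + \frac{38241}{17695} = - \frac{21672}{12517} + \frac{38241}{17695} = \frac{95176557}{221488315}$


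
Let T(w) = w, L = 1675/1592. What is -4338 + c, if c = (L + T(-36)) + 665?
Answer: -5903053/1592 ≈ -3707.9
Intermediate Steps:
L = 1675/1592 (L = 1675*(1/1592) = 1675/1592 ≈ 1.0521)
c = 1003043/1592 (c = (1675/1592 - 36) + 665 = -55637/1592 + 665 = 1003043/1592 ≈ 630.05)
-4338 + c = -4338 + 1003043/1592 = -5903053/1592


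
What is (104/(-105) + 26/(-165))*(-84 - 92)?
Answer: 7072/35 ≈ 202.06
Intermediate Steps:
(104/(-105) + 26/(-165))*(-84 - 92) = (104*(-1/105) + 26*(-1/165))*(-176) = (-104/105 - 26/165)*(-176) = -442/385*(-176) = 7072/35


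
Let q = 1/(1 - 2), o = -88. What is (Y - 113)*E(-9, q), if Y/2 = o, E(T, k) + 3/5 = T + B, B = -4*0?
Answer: 13872/5 ≈ 2774.4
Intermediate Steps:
B = 0
q = -1 (q = 1/(-1) = -1)
E(T, k) = -⅗ + T (E(T, k) = -⅗ + (T + 0) = -⅗ + T)
Y = -176 (Y = 2*(-88) = -176)
(Y - 113)*E(-9, q) = (-176 - 113)*(-⅗ - 9) = -289*(-48/5) = 13872/5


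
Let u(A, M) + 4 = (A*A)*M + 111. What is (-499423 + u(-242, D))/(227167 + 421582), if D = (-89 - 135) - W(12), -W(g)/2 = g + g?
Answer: -10806580/648749 ≈ -16.658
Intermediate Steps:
W(g) = -4*g (W(g) = -2*(g + g) = -4*g)
D = -176 (D = (-89 - 135) - (-4)*12 = -224 - 1*(-48) = -224 + 48 = -176)
u(A, M) = 107 + M*A² (u(A, M) = -4 + ((A*A)*M + 111) = -4 + (A²*M + 111) = -4 + (M*A² + 111) = -4 + (111 + M*A²) = 107 + M*A²)
(-499423 + u(-242, D))/(227167 + 421582) = (-499423 + (107 - 176*(-242)²))/(227167 + 421582) = (-499423 + (107 - 176*58564))/648749 = (-499423 + (107 - 10307264))*(1/648749) = (-499423 - 10307157)*(1/648749) = -10806580*1/648749 = -10806580/648749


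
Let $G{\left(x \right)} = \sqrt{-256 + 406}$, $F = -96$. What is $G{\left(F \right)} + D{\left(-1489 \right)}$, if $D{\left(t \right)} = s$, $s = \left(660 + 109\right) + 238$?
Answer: $1007 + 5 \sqrt{6} \approx 1019.2$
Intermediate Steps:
$s = 1007$ ($s = 769 + 238 = 1007$)
$D{\left(t \right)} = 1007$
$G{\left(x \right)} = 5 \sqrt{6}$ ($G{\left(x \right)} = \sqrt{150} = 5 \sqrt{6}$)
$G{\left(F \right)} + D{\left(-1489 \right)} = 5 \sqrt{6} + 1007 = 1007 + 5 \sqrt{6}$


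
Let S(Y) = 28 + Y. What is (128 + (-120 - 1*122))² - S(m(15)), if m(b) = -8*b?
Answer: 13088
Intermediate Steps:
(128 + (-120 - 1*122))² - S(m(15)) = (128 + (-120 - 1*122))² - (28 - 8*15) = (128 + (-120 - 122))² - (28 - 120) = (128 - 242)² - 1*(-92) = (-114)² + 92 = 12996 + 92 = 13088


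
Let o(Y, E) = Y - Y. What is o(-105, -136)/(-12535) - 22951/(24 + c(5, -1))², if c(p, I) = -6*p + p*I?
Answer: -22951/121 ≈ -189.68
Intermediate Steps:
c(p, I) = -6*p + I*p
o(Y, E) = 0
o(-105, -136)/(-12535) - 22951/(24 + c(5, -1))² = 0/(-12535) - 22951/(24 + 5*(-6 - 1))² = 0*(-1/12535) - 22951/(24 + 5*(-7))² = 0 - 22951/(24 - 35)² = 0 - 22951/((-11)²) = 0 - 22951/121 = -22951/121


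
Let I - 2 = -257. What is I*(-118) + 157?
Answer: 30247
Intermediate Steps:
I = -255 (I = 2 - 257 = -255)
I*(-118) + 157 = -255*(-118) + 157 = 30090 + 157 = 30247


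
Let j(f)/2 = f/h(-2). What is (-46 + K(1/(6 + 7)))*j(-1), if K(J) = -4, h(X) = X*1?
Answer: -50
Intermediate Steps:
h(X) = X
j(f) = -f (j(f) = 2*(f/(-2)) = 2*(f*(-½)) = 2*(-f/2) = -f)
(-46 + K(1/(6 + 7)))*j(-1) = (-46 - 4)*(-1*(-1)) = -50*1 = -50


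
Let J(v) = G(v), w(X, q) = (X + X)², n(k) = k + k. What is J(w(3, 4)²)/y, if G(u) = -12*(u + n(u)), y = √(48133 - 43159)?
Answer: -7776*√4974/829 ≈ -661.54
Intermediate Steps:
n(k) = 2*k
w(X, q) = 4*X² (w(X, q) = (2*X)² = 4*X²)
y = √4974 ≈ 70.527
G(u) = -36*u (G(u) = -12*(u + 2*u) = -36*u)
J(v) = -36*v
J(w(3, 4)²)/y = (-36*(4*3²)²)/(√4974) = (-36*(4*9)²)*(√4974/4974) = (-36*36²)*(√4974/4974) = (-36*1296)*(√4974/4974) = -7776*√4974/829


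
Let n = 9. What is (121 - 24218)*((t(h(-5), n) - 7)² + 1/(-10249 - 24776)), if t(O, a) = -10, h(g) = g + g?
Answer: -243915231728/35025 ≈ -6.9640e+6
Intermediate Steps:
h(g) = 2*g
(121 - 24218)*((t(h(-5), n) - 7)² + 1/(-10249 - 24776)) = (121 - 24218)*((-10 - 7)² + 1/(-10249 - 24776)) = -24097*((-17)² + 1/(-35025)) = -24097*(289 - 1/35025) = -24097*10122224/35025 = -243915231728/35025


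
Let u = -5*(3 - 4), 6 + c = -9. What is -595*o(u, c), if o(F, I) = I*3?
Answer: 26775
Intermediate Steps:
c = -15 (c = -6 - 9 = -15)
u = 5 (u = -5*(-1) = 5)
o(F, I) = 3*I
-595*o(u, c) = -1785*(-15) = -595*(-45) = 26775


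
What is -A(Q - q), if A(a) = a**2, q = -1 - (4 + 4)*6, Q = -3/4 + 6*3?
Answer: -70225/16 ≈ -4389.1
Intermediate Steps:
Q = 69/4 (Q = -3*1/4 + 18 = -3/4 + 18 = 69/4 ≈ 17.250)
q = -49 (q = -1 - 8*6 = -1 - 1*48 = -1 - 48 = -49)
-A(Q - q) = -(69/4 - 1*(-49))**2 = -(69/4 + 49)**2 = -(265/4)**2 = -1*70225/16 = -70225/16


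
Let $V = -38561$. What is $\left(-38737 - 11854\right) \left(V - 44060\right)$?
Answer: $4179879011$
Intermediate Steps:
$\left(-38737 - 11854\right) \left(V - 44060\right) = \left(-38737 - 11854\right) \left(-38561 - 44060\right) = - 50591 \left(-38561 - 44060\right) = \left(-50591\right) \left(-82621\right) = 4179879011$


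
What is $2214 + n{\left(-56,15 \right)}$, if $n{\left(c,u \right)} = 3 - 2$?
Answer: $2215$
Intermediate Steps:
$n{\left(c,u \right)} = 1$
$2214 + n{\left(-56,15 \right)} = 2214 + 1 = 2215$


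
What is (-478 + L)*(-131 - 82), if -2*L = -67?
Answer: 189357/2 ≈ 94679.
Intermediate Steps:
L = 67/2 (L = -1/2*(-67) = 67/2 ≈ 33.500)
(-478 + L)*(-131 - 82) = (-478 + 67/2)*(-131 - 82) = -889/2*(-213) = 189357/2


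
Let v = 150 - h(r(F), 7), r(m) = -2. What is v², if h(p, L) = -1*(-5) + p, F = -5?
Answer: 21609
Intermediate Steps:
h(p, L) = 5 + p
v = 147 (v = 150 - (5 - 2) = 150 - 1*3 = 150 - 3 = 147)
v² = 147² = 21609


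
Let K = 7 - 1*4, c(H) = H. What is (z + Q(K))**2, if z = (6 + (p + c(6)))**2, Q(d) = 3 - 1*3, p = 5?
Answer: 83521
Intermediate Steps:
K = 3 (K = 7 - 4 = 3)
Q(d) = 0 (Q(d) = 3 - 3 = 0)
z = 289 (z = (6 + (5 + 6))**2 = (6 + 11)**2 = 17**2 = 289)
(z + Q(K))**2 = (289 + 0)**2 = 289**2 = 83521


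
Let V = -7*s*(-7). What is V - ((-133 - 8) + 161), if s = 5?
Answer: 225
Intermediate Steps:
V = 245 (V = -7*5*(-7) = -35*(-7) = 245)
V - ((-133 - 8) + 161) = 245 - ((-133 - 8) + 161) = 245 - (-141 + 161) = 245 - 1*20 = 245 - 20 = 225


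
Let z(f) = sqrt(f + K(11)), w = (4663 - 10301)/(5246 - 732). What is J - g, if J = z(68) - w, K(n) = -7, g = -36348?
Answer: 82040255/2257 + sqrt(61) ≈ 36357.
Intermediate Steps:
w = -2819/2257 (w = -5638/4514 = -5638*1/4514 = -2819/2257 ≈ -1.2490)
z(f) = sqrt(-7 + f) (z(f) = sqrt(f - 7) = sqrt(-7 + f))
J = 2819/2257 + sqrt(61) (J = sqrt(-7 + 68) - 1*(-2819/2257) = sqrt(61) + 2819/2257 = 2819/2257 + sqrt(61) ≈ 9.0592)
J - g = (2819/2257 + sqrt(61)) - 1*(-36348) = (2819/2257 + sqrt(61)) + 36348 = 82040255/2257 + sqrt(61)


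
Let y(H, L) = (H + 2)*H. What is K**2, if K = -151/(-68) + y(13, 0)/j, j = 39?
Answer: 241081/4624 ≈ 52.137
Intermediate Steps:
y(H, L) = H*(2 + H) (y(H, L) = (2 + H)*H = H*(2 + H))
K = 491/68 (K = -151/(-68) + (13*(2 + 13))/39 = -151*(-1/68) + (13*15)*(1/39) = 151/68 + 195*(1/39) = 151/68 + 5 = 491/68 ≈ 7.2206)
K**2 = (491/68)**2 = 241081/4624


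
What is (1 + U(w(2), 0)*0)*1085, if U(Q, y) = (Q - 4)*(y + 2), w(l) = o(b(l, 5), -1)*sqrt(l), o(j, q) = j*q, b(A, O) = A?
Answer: 1085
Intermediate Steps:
w(l) = -l**(3/2) (w(l) = (l*(-1))*sqrt(l) = (-l)*sqrt(l) = -l**(3/2))
U(Q, y) = (-4 + Q)*(2 + y)
(1 + U(w(2), 0)*0)*1085 = (1 + (-8 - 4*0 + 2*(-2**(3/2)) - 2**(3/2)*0)*0)*1085 = (1 + (-8 + 0 + 2*(-2*sqrt(2)) - 2*sqrt(2)*0)*0)*1085 = (1 + (-8 + 0 - 4*sqrt(2) + 0)*0)*1085 = (1 + (-8 - 4*sqrt(2))*0)*1085 = (1 + 0)*1085 = 1*1085 = 1085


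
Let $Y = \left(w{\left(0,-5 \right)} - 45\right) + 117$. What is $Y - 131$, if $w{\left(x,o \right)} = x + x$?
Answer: $-59$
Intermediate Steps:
$w{\left(x,o \right)} = 2 x$
$Y = 72$ ($Y = \left(2 \cdot 0 - 45\right) + 117 = \left(0 - 45\right) + 117 = -45 + 117 = 72$)
$Y - 131 = 72 - 131 = -59$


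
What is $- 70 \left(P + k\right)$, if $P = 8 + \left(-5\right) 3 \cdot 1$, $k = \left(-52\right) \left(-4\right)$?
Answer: $-14070$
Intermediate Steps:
$k = 208$
$P = -7$ ($P = 8 - 15 = -7$)
$- 70 \left(P + k\right) = - 70 \left(-7 + 208\right) = \left(-70\right) 201 = -14070$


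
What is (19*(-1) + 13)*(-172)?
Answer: 1032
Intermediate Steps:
(19*(-1) + 13)*(-172) = (-19 + 13)*(-172) = -6*(-172) = 1032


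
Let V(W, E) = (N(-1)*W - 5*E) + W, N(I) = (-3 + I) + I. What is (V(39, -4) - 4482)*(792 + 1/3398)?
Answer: -6214020053/1699 ≈ -3.6575e+6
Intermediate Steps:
N(I) = -3 + 2*I
V(W, E) = -5*E - 4*W (V(W, E) = ((-3 + 2*(-1))*W - 5*E) + W = ((-3 - 2)*W - 5*E) + W = (-5*W - 5*E) + W = (-5*E - 5*W) + W = -5*E - 4*W)
(V(39, -4) - 4482)*(792 + 1/3398) = ((-5*(-4) - 4*39) - 4482)*(792 + 1/3398) = ((20 - 156) - 4482)*(792 + 1/3398) = (-136 - 4482)*(2691217/3398) = -4618*2691217/3398 = -6214020053/1699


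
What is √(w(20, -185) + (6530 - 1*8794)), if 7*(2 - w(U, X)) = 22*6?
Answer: 3*I*√12418/7 ≈ 47.758*I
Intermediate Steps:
w(U, X) = -118/7 (w(U, X) = 2 - 22*6/7 = 2 - ⅐*132 = 2 - 132/7 = -118/7)
√(w(20, -185) + (6530 - 1*8794)) = √(-118/7 + (6530 - 1*8794)) = √(-118/7 + (6530 - 8794)) = √(-118/7 - 2264) = √(-15966/7) = 3*I*√12418/7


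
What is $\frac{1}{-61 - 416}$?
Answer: $- \frac{1}{477} \approx -0.0020964$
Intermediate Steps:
$\frac{1}{-61 - 416} = \frac{1}{-477} = - \frac{1}{477}$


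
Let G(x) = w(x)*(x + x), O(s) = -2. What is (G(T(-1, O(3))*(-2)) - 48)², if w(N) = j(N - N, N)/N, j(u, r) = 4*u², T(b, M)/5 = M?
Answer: 2304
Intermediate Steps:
T(b, M) = 5*M
w(N) = 0 (w(N) = (4*(N - N)²)/N = (4*0²)/N = (4*0)/N = 0/N = 0)
G(x) = 0 (G(x) = 0*(x + x) = 0*(2*x) = 0)
(G(T(-1, O(3))*(-2)) - 48)² = (0 - 48)² = (-48)² = 2304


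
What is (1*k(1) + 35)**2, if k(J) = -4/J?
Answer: 961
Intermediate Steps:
(1*k(1) + 35)**2 = (1*(-4/1) + 35)**2 = (1*(-4*1) + 35)**2 = (1*(-4) + 35)**2 = (-4 + 35)**2 = 31**2 = 961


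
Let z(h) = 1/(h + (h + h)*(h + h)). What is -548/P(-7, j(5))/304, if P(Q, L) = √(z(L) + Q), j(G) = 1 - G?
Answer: 137*I*√6285/15922 ≈ 0.68214*I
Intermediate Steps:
z(h) = 1/(h + 4*h²) (z(h) = 1/(h + (2*h)*(2*h)) = 1/(h + 4*h²))
P(Q, L) = √(Q + 1/(L*(1 + 4*L))) (P(Q, L) = √(1/(L*(1 + 4*L)) + Q) = √(Q + 1/(L*(1 + 4*L))))
-548/P(-7, j(5))/304 = -548*(-I/(√(-1/(1 - 1*5))*√(-1/(1 + 4*(1 - 1*5)))*√(-1 - 1*(1 - 1*5)*(-7)*(1 + 4*(1 - 1*5)))))/304 = -548*(-I/(√(-1/(1 - 5))*√(-1/(1 + 4*(1 - 5)))*√(-1 - 1*(1 - 5)*(-7)*(1 + 4*(1 - 5)))))*(1/304) = -548*(-I/(√(-1/(-4))*√(-1/(1 + 4*(-4)))*√(-1 - 28*(1 + 4*(-4)))))*(1/304) = -548*(-2*I/(√(-1/(1 - 16))*√(-1 - 28*(1 - 16))))*(1/304) = -548*(-2*I/(√(-1/(-15))*√(-1 - 28*(-15))))*(1/304) = -548*(-2*I*√6285/419)*(1/304) = -(-1096)*I*√6285/419*(1/304) = (1096*I*√6285/419)*(1/304) = 137*I*√6285/15922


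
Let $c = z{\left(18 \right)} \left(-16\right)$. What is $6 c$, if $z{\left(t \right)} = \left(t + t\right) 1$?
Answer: $-3456$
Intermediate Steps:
$z{\left(t \right)} = 2 t$ ($z{\left(t \right)} = 2 t 1 = 2 t$)
$c = -576$ ($c = 2 \cdot 18 \left(-16\right) = 36 \left(-16\right) = -576$)
$6 c = 6 \left(-576\right) = -3456$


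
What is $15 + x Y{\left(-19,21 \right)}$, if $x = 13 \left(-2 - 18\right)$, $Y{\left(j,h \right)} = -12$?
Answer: $3135$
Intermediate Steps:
$x = -260$ ($x = 13 \left(-2 - 18\right) = 13 \left(-20\right) = -260$)
$15 + x Y{\left(-19,21 \right)} = 15 - -3120 = 15 + 3120 = 3135$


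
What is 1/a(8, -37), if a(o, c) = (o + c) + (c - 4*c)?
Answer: 1/82 ≈ 0.012195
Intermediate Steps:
a(o, c) = o - 2*c (a(o, c) = (c + o) - 3*c = o - 2*c)
1/a(8, -37) = 1/(8 - 2*(-37)) = 1/(8 + 74) = 1/82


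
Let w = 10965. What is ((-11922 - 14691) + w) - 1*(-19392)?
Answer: 3744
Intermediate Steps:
((-11922 - 14691) + w) - 1*(-19392) = ((-11922 - 14691) + 10965) - 1*(-19392) = (-26613 + 10965) + 19392 = -15648 + 19392 = 3744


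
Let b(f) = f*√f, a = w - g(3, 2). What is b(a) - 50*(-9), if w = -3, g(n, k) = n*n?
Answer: 450 - 24*I*√3 ≈ 450.0 - 41.569*I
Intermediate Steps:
g(n, k) = n²
a = -12 (a = -3 - 1*3² = -3 - 1*9 = -3 - 9 = -12)
b(f) = f^(3/2)
b(a) - 50*(-9) = (-12)^(3/2) - 50*(-9) = -24*I*√3 + 450 = 450 - 24*I*√3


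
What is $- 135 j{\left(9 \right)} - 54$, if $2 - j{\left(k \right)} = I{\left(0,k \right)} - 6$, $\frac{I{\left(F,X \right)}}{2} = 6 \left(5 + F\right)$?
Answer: $6966$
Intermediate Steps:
$I{\left(F,X \right)} = 60 + 12 F$ ($I{\left(F,X \right)} = 2 \cdot 6 \left(5 + F\right) = 2 \left(30 + 6 F\right) = 60 + 12 F$)
$j{\left(k \right)} = -52$ ($j{\left(k \right)} = 2 - \left(\left(60 + 12 \cdot 0\right) - 6\right) = 2 - \left(\left(60 + 0\right) - 6\right) = 2 - \left(60 - 6\right) = 2 - 54 = -52$)
$- 135 j{\left(9 \right)} - 54 = \left(-135\right) \left(-52\right) - 54 = 7020 - 54 = 6966$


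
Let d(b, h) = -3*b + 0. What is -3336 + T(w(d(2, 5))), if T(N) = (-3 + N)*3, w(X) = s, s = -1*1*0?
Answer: -3345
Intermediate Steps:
s = 0 (s = -1*0 = 0)
d(b, h) = -3*b
w(X) = 0
T(N) = -9 + 3*N
-3336 + T(w(d(2, 5))) = -3336 + (-9 + 3*0) = -3336 + (-9 + 0) = -3336 - 9 = -3345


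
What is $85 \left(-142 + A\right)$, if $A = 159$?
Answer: $1445$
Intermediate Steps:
$85 \left(-142 + A\right) = 85 \left(-142 + 159\right) = 85 \cdot 17 = 1445$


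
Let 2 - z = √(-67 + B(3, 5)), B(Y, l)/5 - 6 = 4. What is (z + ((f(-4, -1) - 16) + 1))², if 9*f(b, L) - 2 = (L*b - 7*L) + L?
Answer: 1072/9 + 70*I*√17/3 ≈ 119.11 + 96.206*I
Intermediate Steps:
f(b, L) = 2/9 - 2*L/3 + L*b/9 (f(b, L) = 2/9 + ((L*b - 7*L) + L)/9 = 2/9 + ((-7*L + L*b) + L)/9 = 2/9 + (-6*L + L*b)/9 = 2/9 + (-2*L/3 + L*b/9) = 2/9 - 2*L/3 + L*b/9)
B(Y, l) = 50 (B(Y, l) = 30 + 5*4 = 30 + 20 = 50)
z = 2 - I*√17 (z = 2 - √(-67 + 50) = 2 - √(-17) = 2 - I*√17 ≈ 2.0 - 4.1231*I)
(z + ((f(-4, -1) - 16) + 1))² = ((2 - I*√17) + (((2/9 - ⅔*(-1) + (⅑)*(-1)*(-4)) - 16) + 1))² = ((2 - I*√17) + (((2/9 + ⅔ + 4/9) - 16) + 1))² = ((2 - I*√17) + ((4/3 - 16) + 1))² = ((2 - I*√17) + (-44/3 + 1))² = ((2 - I*√17) - 41/3)² = (-35/3 - I*√17)²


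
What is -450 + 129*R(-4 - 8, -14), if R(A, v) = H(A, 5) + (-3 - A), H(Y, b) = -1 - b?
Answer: -63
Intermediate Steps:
R(A, v) = -9 - A (R(A, v) = (-1 - 1*5) + (-3 - A) = (-1 - 5) + (-3 - A) = -6 + (-3 - A) = -9 - A)
-450 + 129*R(-4 - 8, -14) = -450 + 129*(-9 - (-4 - 8)) = -450 + 129*(-9 - 1*(-12)) = -450 + 129*(-9 + 12) = -450 + 129*3 = -450 + 387 = -63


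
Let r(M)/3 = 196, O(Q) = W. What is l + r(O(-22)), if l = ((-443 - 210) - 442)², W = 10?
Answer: 1199613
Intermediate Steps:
O(Q) = 10
r(M) = 588 (r(M) = 3*196 = 588)
l = 1199025 (l = (-653 - 442)² = (-1095)² = 1199025)
l + r(O(-22)) = 1199025 + 588 = 1199613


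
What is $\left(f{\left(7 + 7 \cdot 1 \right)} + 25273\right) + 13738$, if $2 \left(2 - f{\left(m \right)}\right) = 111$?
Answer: $\frac{77915}{2} \approx 38958.0$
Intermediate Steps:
$f{\left(m \right)} = - \frac{107}{2}$ ($f{\left(m \right)} = 2 - \frac{111}{2} = - \frac{107}{2}$)
$\left(f{\left(7 + 7 \cdot 1 \right)} + 25273\right) + 13738 = \left(- \frac{107}{2} + 25273\right) + 13738 = \frac{50439}{2} + 13738 = \frac{77915}{2}$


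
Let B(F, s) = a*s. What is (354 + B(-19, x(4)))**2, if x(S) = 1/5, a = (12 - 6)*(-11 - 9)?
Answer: 108900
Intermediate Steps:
a = -120 (a = 6*(-20) = -120)
x(S) = 1/5
B(F, s) = -120*s
(354 + B(-19, x(4)))**2 = (354 - 120*1/5)**2 = (354 - 24)**2 = 330**2 = 108900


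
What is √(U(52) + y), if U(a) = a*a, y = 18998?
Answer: √21702 ≈ 147.32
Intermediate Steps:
U(a) = a²
√(U(52) + y) = √(52² + 18998) = √(2704 + 18998) = √21702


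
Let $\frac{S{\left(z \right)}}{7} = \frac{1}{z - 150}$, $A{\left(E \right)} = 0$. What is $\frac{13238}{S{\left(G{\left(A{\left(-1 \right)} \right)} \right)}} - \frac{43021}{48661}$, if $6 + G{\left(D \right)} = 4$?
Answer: $- \frac{97914797483}{340627} \approx -2.8745 \cdot 10^{5}$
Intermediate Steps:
$G{\left(D \right)} = -2$ ($G{\left(D \right)} = -6 + 4 = -2$)
$S{\left(z \right)} = \frac{7}{-150 + z}$ ($S{\left(z \right)} = \frac{7}{z - 150} = \frac{7}{-150 + z}$)
$\frac{13238}{S{\left(G{\left(A{\left(-1 \right)} \right)} \right)}} - \frac{43021}{48661} = \frac{13238}{7 \frac{1}{-150 - 2}} - \frac{43021}{48661} = \frac{13238}{7 \frac{1}{-152}} - \frac{43021}{48661} = \frac{13238}{7 \left(- \frac{1}{152}\right)} - \frac{43021}{48661} = \frac{13238}{- \frac{7}{152}} - \frac{43021}{48661} = 13238 \left(- \frac{152}{7}\right) - \frac{43021}{48661} = - \frac{2012176}{7} - \frac{43021}{48661} = - \frac{97914797483}{340627}$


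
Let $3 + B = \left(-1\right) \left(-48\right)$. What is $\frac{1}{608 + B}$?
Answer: $\frac{1}{653} \approx 0.0015314$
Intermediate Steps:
$B = 45$ ($B = -3 - -48 = -3 + 48 = 45$)
$\frac{1}{608 + B} = \frac{1}{608 + 45} = \frac{1}{653}$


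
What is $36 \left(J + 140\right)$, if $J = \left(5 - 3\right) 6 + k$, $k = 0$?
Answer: $5472$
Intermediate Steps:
$J = 12$ ($J = \left(5 - 3\right) 6 + 0 = 2 \cdot 6 + 0 = 12 + 0 = 12$)
$36 \left(J + 140\right) = 36 \left(12 + 140\right) = 36 \cdot 152 = 5472$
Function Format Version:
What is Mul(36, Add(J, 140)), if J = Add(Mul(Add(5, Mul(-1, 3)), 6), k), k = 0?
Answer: 5472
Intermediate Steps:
J = 12 (J = Add(Mul(Add(5, Mul(-1, 3)), 6), 0) = Add(Mul(Add(5, -3), 6), 0) = Add(Mul(2, 6), 0) = Add(12, 0) = 12)
Mul(36, Add(J, 140)) = Mul(36, Add(12, 140)) = Mul(36, 152) = 5472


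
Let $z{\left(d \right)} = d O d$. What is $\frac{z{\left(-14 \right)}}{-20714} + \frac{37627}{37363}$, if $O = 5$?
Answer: $\frac{371394969}{386968591} \approx 0.95975$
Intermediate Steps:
$z{\left(d \right)} = 5 d^{2}$ ($z{\left(d \right)} = d 5 d = 5 d d = 5 d^{2}$)
$\frac{z{\left(-14 \right)}}{-20714} + \frac{37627}{37363} = \frac{5 \left(-14\right)^{2}}{-20714} + \frac{37627}{37363} = 5 \cdot 196 \left(- \frac{1}{20714}\right) + 37627 \cdot \frac{1}{37363} = 980 \left(- \frac{1}{20714}\right) + \frac{37627}{37363} = - \frac{490}{10357} + \frac{37627}{37363} = \frac{371394969}{386968591}$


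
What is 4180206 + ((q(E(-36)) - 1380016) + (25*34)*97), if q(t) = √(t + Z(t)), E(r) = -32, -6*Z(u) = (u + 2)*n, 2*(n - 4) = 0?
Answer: 2882640 + 2*I*√3 ≈ 2.8826e+6 + 3.4641*I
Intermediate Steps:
n = 4 (n = 4 + (½)*0 = 4 + 0 = 4)
Z(u) = -4/3 - 2*u/3 (Z(u) = -(u + 2)*4/6 = -(2 + u)*4/6 = -(8 + 4*u)/6 = -4/3 - 2*u/3)
q(t) = √(-4/3 + t/3) (q(t) = √(t + (-4/3 - 2*t/3)) = √(-4/3 + t/3))
4180206 + ((q(E(-36)) - 1380016) + (25*34)*97) = 4180206 + ((√(-12 + 3*(-32))/3 - 1380016) + (25*34)*97) = 4180206 + ((√(-12 - 96)/3 - 1380016) + 850*97) = 4180206 + ((√(-108)/3 - 1380016) + 82450) = 4180206 + (((6*I*√3)/3 - 1380016) + 82450) = 4180206 + ((2*I*√3 - 1380016) + 82450) = 4180206 + ((-1380016 + 2*I*√3) + 82450) = 4180206 + (-1297566 + 2*I*√3) = 2882640 + 2*I*√3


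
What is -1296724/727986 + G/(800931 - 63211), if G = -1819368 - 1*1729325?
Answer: -1770009025789/268524915960 ≈ -6.5916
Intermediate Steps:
G = -3548693 (G = -1819368 - 1729325 = -3548693)
-1296724/727986 + G/(800931 - 63211) = -1296724/727986 - 3548693/(800931 - 63211) = -1296724*1/727986 - 3548693/737720 = -648362/363993 - 3548693*1/737720 = -648362/363993 - 3548693/737720 = -1770009025789/268524915960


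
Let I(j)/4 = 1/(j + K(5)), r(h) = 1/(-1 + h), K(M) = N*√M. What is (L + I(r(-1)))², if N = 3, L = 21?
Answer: 14201809/32041 + 361632*√5/32041 ≈ 468.48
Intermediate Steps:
K(M) = 3*√M
I(j) = 4/(j + 3*√5)
(L + I(r(-1)))² = (21 + 4/(1/(-1 - 1) + 3*√5))² = (21 + 4/(1/(-2) + 3*√5))² = (21 + 4/(-½ + 3*√5))²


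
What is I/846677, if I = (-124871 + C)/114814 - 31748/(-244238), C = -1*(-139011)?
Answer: 253522864/847945253565163 ≈ 2.9899e-7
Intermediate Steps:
C = 139011
I = 253522864/1001497919 (I = (-124871 + 139011)/114814 - 31748/(-244238) = 14140*(1/114814) - 31748*(-1/244238) = 1010/8201 + 15874/122119 = 253522864/1001497919 ≈ 0.25314)
I/846677 = (253522864/1001497919)/846677 = (253522864/1001497919)*(1/846677) = 253522864/847945253565163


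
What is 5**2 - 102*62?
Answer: -6299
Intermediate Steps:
5**2 - 102*62 = 25 - 6324 = -6299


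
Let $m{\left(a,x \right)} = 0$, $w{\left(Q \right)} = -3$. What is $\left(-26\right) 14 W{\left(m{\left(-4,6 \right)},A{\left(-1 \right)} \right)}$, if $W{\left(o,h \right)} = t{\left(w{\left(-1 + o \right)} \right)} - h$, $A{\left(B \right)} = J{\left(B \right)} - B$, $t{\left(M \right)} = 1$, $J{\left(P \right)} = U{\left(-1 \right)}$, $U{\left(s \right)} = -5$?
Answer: $-1820$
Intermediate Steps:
$J{\left(P \right)} = -5$
$A{\left(B \right)} = -5 - B$
$W{\left(o,h \right)} = 1 - h$
$\left(-26\right) 14 W{\left(m{\left(-4,6 \right)},A{\left(-1 \right)} \right)} = \left(-26\right) 14 \left(1 - \left(-5 - -1\right)\right) = - 364 \left(1 - \left(-5 + 1\right)\right) = - 364 \left(1 - -4\right) = - 364 \left(1 + 4\right) = \left(-364\right) 5 = -1820$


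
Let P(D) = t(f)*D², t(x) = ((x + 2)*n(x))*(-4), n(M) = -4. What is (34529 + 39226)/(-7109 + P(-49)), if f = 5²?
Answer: 73755/1030123 ≈ 0.071598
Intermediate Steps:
f = 25
t(x) = 32 + 16*x (t(x) = ((x + 2)*(-4))*(-4) = ((2 + x)*(-4))*(-4) = (-8 - 4*x)*(-4) = 32 + 16*x)
P(D) = 432*D² (P(D) = (32 + 16*25)*D² = (32 + 400)*D² = 432*D²)
(34529 + 39226)/(-7109 + P(-49)) = (34529 + 39226)/(-7109 + 432*(-49)²) = 73755/(-7109 + 432*2401) = 73755/(-7109 + 1037232) = 73755/1030123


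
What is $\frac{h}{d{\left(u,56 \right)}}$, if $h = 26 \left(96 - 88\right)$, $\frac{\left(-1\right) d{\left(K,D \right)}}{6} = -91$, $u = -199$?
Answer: $\frac{8}{21} \approx 0.38095$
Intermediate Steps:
$d{\left(K,D \right)} = 546$ ($d{\left(K,D \right)} = \left(-6\right) \left(-91\right) = 546$)
$h = 208$ ($h = 26 \left(96 - 88\right) = 26 \cdot 8 = 208$)
$\frac{h}{d{\left(u,56 \right)}} = \frac{208}{546} = 208 \cdot \frac{1}{546} = \frac{8}{21}$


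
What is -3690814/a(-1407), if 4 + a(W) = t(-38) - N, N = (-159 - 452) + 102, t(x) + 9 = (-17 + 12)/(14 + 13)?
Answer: -99651978/13387 ≈ -7443.9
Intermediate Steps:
t(x) = -248/27 (t(x) = -9 + (-17 + 12)/(14 + 13) = -9 - 5/27 = -248/27)
N = -509 (N = -611 + 102 = -509)
a(W) = 13387/27 (a(W) = -4 + (-248/27 - 1*(-509)) = -4 + (-248/27 + 509) = -4 + 13495/27 = 13387/27)
-3690814/a(-1407) = -3690814/13387/27 = -3690814*27/13387 = -99651978/13387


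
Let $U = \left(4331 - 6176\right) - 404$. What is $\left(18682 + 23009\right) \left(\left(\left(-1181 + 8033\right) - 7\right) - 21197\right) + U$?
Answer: $-598351481$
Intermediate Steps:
$U = -2249$ ($U = -1845 - 404 = -2249$)
$\left(18682 + 23009\right) \left(\left(\left(-1181 + 8033\right) - 7\right) - 21197\right) + U = \left(18682 + 23009\right) \left(\left(\left(-1181 + 8033\right) - 7\right) - 21197\right) - 2249 = 41691 \left(\left(6852 - 7\right) - 21197\right) - 2249 = 41691 \left(6845 - 21197\right) - 2249 = 41691 \left(-14352\right) - 2249 = -598349232 - 2249 = -598351481$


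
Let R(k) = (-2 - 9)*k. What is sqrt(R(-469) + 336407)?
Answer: sqrt(341566) ≈ 584.44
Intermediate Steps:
R(k) = -11*k
sqrt(R(-469) + 336407) = sqrt(-11*(-469) + 336407) = sqrt(5159 + 336407) = sqrt(341566)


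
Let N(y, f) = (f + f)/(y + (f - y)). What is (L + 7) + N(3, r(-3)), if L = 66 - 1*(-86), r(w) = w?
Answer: 161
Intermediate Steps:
N(y, f) = 2 (N(y, f) = (2*f)/f = 2)
L = 152 (L = 66 + 86 = 152)
(L + 7) + N(3, r(-3)) = (152 + 7) + 2 = 159 + 2 = 161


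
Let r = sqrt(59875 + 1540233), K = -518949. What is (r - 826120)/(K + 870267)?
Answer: -413060/175659 + sqrt(400027)/175659 ≈ -2.3479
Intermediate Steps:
r = 2*sqrt(400027) (r = sqrt(1600108) = 2*sqrt(400027) ≈ 1265.0)
(r - 826120)/(K + 870267) = (2*sqrt(400027) - 826120)/(-518949 + 870267) = (-826120 + 2*sqrt(400027))/351318 = (-826120 + 2*sqrt(400027))*(1/351318) = -413060/175659 + sqrt(400027)/175659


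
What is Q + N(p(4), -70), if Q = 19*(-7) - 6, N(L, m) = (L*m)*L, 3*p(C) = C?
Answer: -2371/9 ≈ -263.44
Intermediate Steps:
p(C) = C/3
N(L, m) = m*L²
Q = -139 (Q = -133 - 6 = -139)
Q + N(p(4), -70) = -139 - 70*((⅓)*4)² = -139 - 70*(4/3)² = -139 - 70*16/9 = -139 - 1120/9 = -2371/9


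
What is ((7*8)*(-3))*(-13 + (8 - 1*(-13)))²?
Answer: -10752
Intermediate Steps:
((7*8)*(-3))*(-13 + (8 - 1*(-13)))² = (56*(-3))*(-13 + (8 + 13))² = -168*(-13 + 21)² = -168*8² = -168*64 = -10752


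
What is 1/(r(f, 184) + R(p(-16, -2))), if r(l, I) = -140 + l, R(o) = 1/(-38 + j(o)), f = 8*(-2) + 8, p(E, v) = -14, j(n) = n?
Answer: -52/7697 ≈ -0.0067559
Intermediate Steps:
f = -8 (f = -16 + 8 = -8)
R(o) = 1/(-38 + o)
1/(r(f, 184) + R(p(-16, -2))) = 1/((-140 - 8) + 1/(-38 - 14)) = 1/(-148 + 1/(-52)) = 1/(-148 - 1/52) = 1/(-7697/52) = -52/7697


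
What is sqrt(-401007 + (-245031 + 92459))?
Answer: I*sqrt(553579) ≈ 744.03*I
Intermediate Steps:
sqrt(-401007 + (-245031 + 92459)) = sqrt(-401007 - 152572) = sqrt(-553579) = I*sqrt(553579)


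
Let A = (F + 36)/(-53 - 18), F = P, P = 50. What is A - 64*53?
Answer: -240918/71 ≈ -3393.2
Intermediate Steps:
F = 50
A = -86/71 (A = (50 + 36)/(-53 - 18) = 86/(-71) = 86*(-1/71) = -86/71 ≈ -1.2113)
A - 64*53 = -86/71 - 64*53 = -86/71 - 3392 = -240918/71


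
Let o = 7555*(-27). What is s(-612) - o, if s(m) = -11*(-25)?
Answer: 204260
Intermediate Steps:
o = -203985
s(m) = 275
s(-612) - o = 275 - 1*(-203985) = 275 + 203985 = 204260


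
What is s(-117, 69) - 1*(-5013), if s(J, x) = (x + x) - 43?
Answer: 5108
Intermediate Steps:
s(J, x) = -43 + 2*x (s(J, x) = 2*x - 43 = -43 + 2*x)
s(-117, 69) - 1*(-5013) = (-43 + 2*69) - 1*(-5013) = (-43 + 138) + 5013 = 95 + 5013 = 5108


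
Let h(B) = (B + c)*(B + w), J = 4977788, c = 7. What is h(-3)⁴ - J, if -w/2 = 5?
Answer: 2333828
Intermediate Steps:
w = -10 (w = -2*5 = -10)
h(B) = (-10 + B)*(7 + B) (h(B) = (B + 7)*(B - 10) = (7 + B)*(-10 + B) = (-10 + B)*(7 + B))
h(-3)⁴ - J = (-70 + (-3)² - 3*(-3))⁴ - 1*4977788 = (-70 + 9 + 9)⁴ - 4977788 = (-52)⁴ - 4977788 = 7311616 - 4977788 = 2333828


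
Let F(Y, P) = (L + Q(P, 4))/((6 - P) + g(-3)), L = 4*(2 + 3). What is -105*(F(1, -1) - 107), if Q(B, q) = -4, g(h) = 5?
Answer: 11095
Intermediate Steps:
L = 20 (L = 4*5 = 20)
F(Y, P) = 16/(11 - P) (F(Y, P) = (20 - 4)/((6 - P) + 5) = 16/(11 - P))
-105*(F(1, -1) - 107) = -105*(16/(11 - 1*(-1)) - 107) = -105*(16/(11 + 1) - 107) = -105*(16/12 - 107) = -105*(16*(1/12) - 107) = -105*(4/3 - 107) = -105*(-317/3) = 11095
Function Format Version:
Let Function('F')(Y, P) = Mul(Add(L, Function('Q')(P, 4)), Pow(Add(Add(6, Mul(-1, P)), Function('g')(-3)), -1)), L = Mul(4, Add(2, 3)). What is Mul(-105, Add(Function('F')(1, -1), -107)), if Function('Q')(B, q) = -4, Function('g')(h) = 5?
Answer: 11095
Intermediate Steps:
L = 20 (L = Mul(4, 5) = 20)
Function('F')(Y, P) = Mul(16, Pow(Add(11, Mul(-1, P)), -1)) (Function('F')(Y, P) = Mul(Add(20, -4), Pow(Add(Add(6, Mul(-1, P)), 5), -1)) = Mul(16, Pow(Add(11, Mul(-1, P)), -1)))
Mul(-105, Add(Function('F')(1, -1), -107)) = Mul(-105, Add(Mul(16, Pow(Add(11, Mul(-1, -1)), -1)), -107)) = Mul(-105, Add(Mul(16, Pow(Add(11, 1), -1)), -107)) = Mul(-105, Add(Mul(16, Pow(12, -1)), -107)) = Mul(-105, Add(Mul(16, Rational(1, 12)), -107)) = Mul(-105, Add(Rational(4, 3), -107)) = Mul(-105, Rational(-317, 3)) = 11095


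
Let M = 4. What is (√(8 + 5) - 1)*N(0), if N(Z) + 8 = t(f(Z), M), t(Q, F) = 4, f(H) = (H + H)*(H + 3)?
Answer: 4 - 4*√13 ≈ -10.422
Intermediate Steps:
f(H) = 2*H*(3 + H) (f(H) = (2*H)*(3 + H) = 2*H*(3 + H))
N(Z) = -4 (N(Z) = -8 + 4 = -4)
(√(8 + 5) - 1)*N(0) = (√(8 + 5) - 1)*(-4) = (√13 - 1)*(-4) = (-1 + √13)*(-4) = 4 - 4*√13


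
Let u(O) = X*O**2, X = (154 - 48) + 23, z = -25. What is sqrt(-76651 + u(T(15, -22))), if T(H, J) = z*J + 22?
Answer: sqrt(42130085) ≈ 6490.8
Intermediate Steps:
X = 129 (X = 106 + 23 = 129)
T(H, J) = 22 - 25*J (T(H, J) = -25*J + 22 = 22 - 25*J)
u(O) = 129*O**2
sqrt(-76651 + u(T(15, -22))) = sqrt(-76651 + 129*(22 - 25*(-22))**2) = sqrt(-76651 + 129*(22 + 550)**2) = sqrt(-76651 + 129*572**2) = sqrt(-76651 + 129*327184) = sqrt(-76651 + 42206736) = sqrt(42130085)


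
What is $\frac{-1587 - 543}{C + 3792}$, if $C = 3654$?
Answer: $- \frac{355}{1241} \approx -0.28606$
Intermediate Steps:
$\frac{-1587 - 543}{C + 3792} = \frac{-1587 - 543}{3654 + 3792} = - \frac{2130}{7446} = \left(-2130\right) \frac{1}{7446} = - \frac{355}{1241}$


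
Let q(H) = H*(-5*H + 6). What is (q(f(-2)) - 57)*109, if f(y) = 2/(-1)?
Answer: -9701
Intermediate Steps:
f(y) = -2 (f(y) = 2*(-1) = -2)
q(H) = H*(6 - 5*H)
(q(f(-2)) - 57)*109 = (-2*(6 - 5*(-2)) - 57)*109 = (-2*(6 + 10) - 57)*109 = (-2*16 - 57)*109 = (-32 - 57)*109 = -89*109 = -9701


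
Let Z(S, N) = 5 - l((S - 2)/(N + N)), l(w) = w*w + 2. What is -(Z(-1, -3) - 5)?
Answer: 9/4 ≈ 2.2500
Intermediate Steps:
l(w) = 2 + w² (l(w) = w² + 2 = 2 + w²)
Z(S, N) = 3 - (-2 + S)²/(4*N²) (Z(S, N) = 5 - (2 + ((S - 2)/(N + N))²) = 5 - (2 + ((-2 + S)/((2*N)))²) = 5 - (2 + ((-2 + S)*(1/(2*N)))²) = 5 - (2 + ((-2 + S)/(2*N))²) = 5 - (2 + (-2 + S)²/(4*N²)) = 5 + (-2 - (-2 + S)²/(4*N²)) = 3 - (-2 + S)²/(4*N²))
-(Z(-1, -3) - 5) = -((3 - ¼*(-2 - 1)²/(-3)²) - 5) = -((3 - ¼*⅑*(-3)²) - 5) = -((3 - ¼*⅑*9) - 5) = -((3 - ¼) - 5) = -(11/4 - 5) = -1*(-9/4) = 9/4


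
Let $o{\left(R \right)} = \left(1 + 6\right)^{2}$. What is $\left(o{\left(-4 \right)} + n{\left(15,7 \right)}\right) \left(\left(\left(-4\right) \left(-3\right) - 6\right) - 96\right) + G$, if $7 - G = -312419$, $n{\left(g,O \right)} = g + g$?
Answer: $305316$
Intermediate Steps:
$n{\left(g,O \right)} = 2 g$
$G = 312426$ ($G = 7 - -312419 = 7 + 312419 = 312426$)
$o{\left(R \right)} = 49$ ($o{\left(R \right)} = 7^{2} = 49$)
$\left(o{\left(-4 \right)} + n{\left(15,7 \right)}\right) \left(\left(\left(-4\right) \left(-3\right) - 6\right) - 96\right) + G = \left(49 + 2 \cdot 15\right) \left(\left(\left(-4\right) \left(-3\right) - 6\right) - 96\right) + 312426 = \left(49 + 30\right) \left(\left(12 - 6\right) - 96\right) + 312426 = 79 \left(\left(12 - 6\right) - 96\right) + 312426 = 79 \left(6 - 96\right) + 312426 = 79 \left(-90\right) + 312426 = -7110 + 312426 = 305316$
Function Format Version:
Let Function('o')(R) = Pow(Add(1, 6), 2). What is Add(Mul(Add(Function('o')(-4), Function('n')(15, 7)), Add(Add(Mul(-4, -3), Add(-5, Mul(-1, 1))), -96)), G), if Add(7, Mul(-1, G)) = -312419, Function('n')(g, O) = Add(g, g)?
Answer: 305316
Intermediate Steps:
Function('n')(g, O) = Mul(2, g)
G = 312426 (G = Add(7, Mul(-1, -312419)) = Add(7, 312419) = 312426)
Function('o')(R) = 49 (Function('o')(R) = Pow(7, 2) = 49)
Add(Mul(Add(Function('o')(-4), Function('n')(15, 7)), Add(Add(Mul(-4, -3), Add(-5, Mul(-1, 1))), -96)), G) = Add(Mul(Add(49, Mul(2, 15)), Add(Add(Mul(-4, -3), Add(-5, Mul(-1, 1))), -96)), 312426) = Add(Mul(Add(49, 30), Add(Add(12, Add(-5, -1)), -96)), 312426) = Add(Mul(79, Add(Add(12, -6), -96)), 312426) = Add(Mul(79, Add(6, -96)), 312426) = Add(Mul(79, -90), 312426) = Add(-7110, 312426) = 305316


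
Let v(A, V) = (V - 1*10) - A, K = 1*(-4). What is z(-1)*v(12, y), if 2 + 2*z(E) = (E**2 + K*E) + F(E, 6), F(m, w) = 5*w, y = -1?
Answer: -759/2 ≈ -379.50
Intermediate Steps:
K = -4
v(A, V) = -10 + V - A (v(A, V) = (V - 10) - A = (-10 + V) - A = -10 + V - A)
z(E) = 14 + E**2/2 - 2*E (z(E) = -1 + ((E**2 - 4*E) + 5*6)/2 = -1 + ((E**2 - 4*E) + 30)/2 = -1 + (30 + E**2 - 4*E)/2 = -1 + (15 + E**2/2 - 2*E) = 14 + E**2/2 - 2*E)
z(-1)*v(12, y) = (14 + (1/2)*(-1)**2 - 2*(-1))*(-10 - 1 - 1*12) = (14 + (1/2)*1 + 2)*(-10 - 1 - 12) = (14 + 1/2 + 2)*(-23) = (33/2)*(-23) = -759/2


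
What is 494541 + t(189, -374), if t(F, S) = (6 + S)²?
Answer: 629965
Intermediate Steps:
494541 + t(189, -374) = 494541 + (6 - 374)² = 494541 + (-368)² = 494541 + 135424 = 629965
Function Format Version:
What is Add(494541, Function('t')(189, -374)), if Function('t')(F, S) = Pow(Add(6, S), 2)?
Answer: 629965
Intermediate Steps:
Add(494541, Function('t')(189, -374)) = Add(494541, Pow(Add(6, -374), 2)) = Add(494541, Pow(-368, 2)) = Add(494541, 135424) = 629965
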